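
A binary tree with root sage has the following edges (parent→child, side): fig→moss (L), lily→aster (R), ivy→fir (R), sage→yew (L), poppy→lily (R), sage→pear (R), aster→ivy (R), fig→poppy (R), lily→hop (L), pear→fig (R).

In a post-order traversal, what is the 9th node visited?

Post-order visits the left subtree, then the right subtree, then the node.
At sage: go left to yew.
  yew is a leaf — visit yew.
At sage: go right to pear.
  At pear: no left child.
  At pear: go right to fig.
    At fig: go left to moss.
      moss is a leaf — visit moss.
    At fig: go right to poppy.
      At poppy: no left child.
      At poppy: go right to lily.
        At lily: go left to hop.
          hop is a leaf — visit hop.
        At lily: go right to aster.
          At aster: no left child.
          At aster: go right to ivy.
            At ivy: no left child.
            At ivy: go right to fir.
              fir is a leaf — visit fir.
            Visit ivy.
          Visit aster.
        Visit lily.
      Visit poppy.
    Visit fig.
  Visit pear.
Visit sage.
Full post-order sequence: yew, moss, hop, fir, ivy, aster, lily, poppy, fig, pear, sage.

fig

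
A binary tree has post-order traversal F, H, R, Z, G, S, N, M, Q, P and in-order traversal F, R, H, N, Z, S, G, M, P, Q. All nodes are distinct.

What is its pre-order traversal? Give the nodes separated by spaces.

The last element of post-order is the root; it splits in-order into left and right subtrees.
Root P: left subtree has 8 nodes {F, R, H, N, Z, S, G, M}, right has 1 {Q}.
  Root M: left subtree has 7 nodes {F, R, H, N, Z, S, G}, right has 0 { }.
    Root N: left subtree has 3 nodes {F, R, H}, right has 3 {Z, S, G}.
      Root R: left subtree has 1 node {F}, right has 1 {H}.
      Root S: left subtree has 1 node {Z}, right has 1 {G}.

P M N R F H S Z G Q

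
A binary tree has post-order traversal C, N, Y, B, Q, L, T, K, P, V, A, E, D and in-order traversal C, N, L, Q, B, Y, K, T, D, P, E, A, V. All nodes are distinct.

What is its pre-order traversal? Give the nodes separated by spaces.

The last element of post-order is the root; it splits in-order into left and right subtrees.
Root D: left subtree has 8 nodes {C, N, L, Q, B, Y, K, T}, right has 4 {P, E, A, V}.
  Root K: left subtree has 6 nodes {C, N, L, Q, B, Y}, right has 1 {T}.
    Root L: left subtree has 2 nodes {C, N}, right has 3 {Q, B, Y}.
      Root N: left subtree has 1 node {C}, right has 0 { }.
      Root Q: left subtree has 0 nodes { }, right has 2 {B, Y}.
        Root B: left subtree has 0 nodes { }, right has 1 {Y}.
  Root E: left subtree has 1 node {P}, right has 2 {A, V}.
    Root A: left subtree has 0 nodes { }, right has 1 {V}.

D K L N C Q B Y T E P A V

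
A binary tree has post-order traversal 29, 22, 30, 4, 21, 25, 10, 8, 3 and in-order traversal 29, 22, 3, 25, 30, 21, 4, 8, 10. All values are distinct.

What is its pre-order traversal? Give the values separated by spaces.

3 22 29 8 25 21 30 4 10

The last element of post-order is the root; it splits in-order into left and right subtrees.
Root 3: left subtree has 2 nodes {29, 22}, right has 6 {25, 30, 21, 4, 8, 10}.
  Root 22: left subtree has 1 node {29}, right has 0 { }.
  Root 8: left subtree has 4 nodes {25, 30, 21, 4}, right has 1 {10}.
    Root 25: left subtree has 0 nodes { }, right has 3 {30, 21, 4}.
      Root 21: left subtree has 1 node {30}, right has 1 {4}.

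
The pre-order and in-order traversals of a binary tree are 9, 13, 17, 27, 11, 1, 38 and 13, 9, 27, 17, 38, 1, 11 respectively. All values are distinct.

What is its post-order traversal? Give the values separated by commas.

The first element of pre-order is the root; it splits in-order into left and right subtrees.
Root 9: left subtree has 1 node {13}, right has 5 {27, 17, 38, 1, 11}.
  Root 17: left subtree has 1 node {27}, right has 3 {38, 1, 11}.
    Root 11: left subtree has 2 nodes {38, 1}, right has 0 { }.
      Root 1: left subtree has 1 node {38}, right has 0 { }.

13, 27, 38, 1, 11, 17, 9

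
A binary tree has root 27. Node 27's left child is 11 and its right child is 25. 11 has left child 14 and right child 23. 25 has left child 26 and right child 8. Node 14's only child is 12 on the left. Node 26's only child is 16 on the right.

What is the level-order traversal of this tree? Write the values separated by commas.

27, 11, 25, 14, 23, 26, 8, 12, 16

Level-order visits nodes level by level from the root, left to right within each level.
Level 0: 27
Level 1: 11, 25
Level 2: 14, 23, 26, 8
Level 3: 12, 16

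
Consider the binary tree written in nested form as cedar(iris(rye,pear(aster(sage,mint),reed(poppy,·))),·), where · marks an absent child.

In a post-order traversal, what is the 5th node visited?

poppy

Post-order visits the left subtree, then the right subtree, then the node.
At cedar: go left to iris.
  At iris: go left to rye.
    rye is a leaf — visit rye.
  At iris: go right to pear.
    At pear: go left to aster.
      At aster: go left to sage.
        sage is a leaf — visit sage.
      At aster: go right to mint.
        mint is a leaf — visit mint.
      Visit aster.
    At pear: go right to reed.
      At reed: go left to poppy.
        poppy is a leaf — visit poppy.
      At reed: no right child.
      Visit reed.
    Visit pear.
  Visit iris.
At cedar: no right child.
Visit cedar.
Full post-order sequence: rye, sage, mint, aster, poppy, reed, pear, iris, cedar.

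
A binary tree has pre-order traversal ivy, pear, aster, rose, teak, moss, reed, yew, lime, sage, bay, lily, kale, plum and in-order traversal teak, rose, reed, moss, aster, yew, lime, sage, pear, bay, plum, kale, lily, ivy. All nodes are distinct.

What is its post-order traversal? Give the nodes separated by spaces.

teak reed moss rose sage lime yew aster plum kale lily bay pear ivy

The first element of pre-order is the root; it splits in-order into left and right subtrees.
Root ivy: left subtree has 13 nodes {teak, rose, reed, moss, aster, yew, lime, sage, pear, bay, plum, kale, lily}, right has 0 { }.
  Root pear: left subtree has 8 nodes {teak, rose, reed, moss, aster, yew, lime, sage}, right has 4 {bay, plum, kale, lily}.
    Root aster: left subtree has 4 nodes {teak, rose, reed, moss}, right has 3 {yew, lime, sage}.
      Root rose: left subtree has 1 node {teak}, right has 2 {reed, moss}.
        Root moss: left subtree has 1 node {reed}, right has 0 { }.
      Root yew: left subtree has 0 nodes { }, right has 2 {lime, sage}.
        Root lime: left subtree has 0 nodes { }, right has 1 {sage}.
    Root bay: left subtree has 0 nodes { }, right has 3 {plum, kale, lily}.
      Root lily: left subtree has 2 nodes {plum, kale}, right has 0 { }.
        Root kale: left subtree has 1 node {plum}, right has 0 { }.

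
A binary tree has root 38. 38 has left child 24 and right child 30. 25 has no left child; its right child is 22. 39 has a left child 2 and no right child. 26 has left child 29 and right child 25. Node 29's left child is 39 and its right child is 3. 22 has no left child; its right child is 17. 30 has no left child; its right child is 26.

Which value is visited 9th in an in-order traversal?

In-order visits the left subtree, then the node, then the right subtree.
At 38: go left to 24.
  24 is a leaf — visit 24.
Visit 38.
At 38: go right to 30.
  At 30: no left child.
  Visit 30.
  At 30: go right to 26.
    At 26: go left to 29.
      At 29: go left to 39.
        At 39: go left to 2.
          2 is a leaf — visit 2.
        Visit 39.
        At 39: no right child.
      Visit 29.
      At 29: go right to 3.
        3 is a leaf — visit 3.
    Visit 26.
    At 26: go right to 25.
      At 25: no left child.
      Visit 25.
      At 25: go right to 22.
        At 22: no left child.
        Visit 22.
        At 22: go right to 17.
          17 is a leaf — visit 17.
Full in-order sequence: 24, 38, 30, 2, 39, 29, 3, 26, 25, 22, 17.

25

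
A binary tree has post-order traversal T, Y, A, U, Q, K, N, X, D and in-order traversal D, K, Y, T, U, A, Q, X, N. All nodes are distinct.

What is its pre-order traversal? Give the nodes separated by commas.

D, X, K, Q, U, Y, T, A, N

The last element of post-order is the root; it splits in-order into left and right subtrees.
Root D: left subtree has 0 nodes { }, right has 8 {K, Y, T, U, A, Q, X, N}.
  Root X: left subtree has 6 nodes {K, Y, T, U, A, Q}, right has 1 {N}.
    Root K: left subtree has 0 nodes { }, right has 5 {Y, T, U, A, Q}.
      Root Q: left subtree has 4 nodes {Y, T, U, A}, right has 0 { }.
        Root U: left subtree has 2 nodes {Y, T}, right has 1 {A}.
          Root Y: left subtree has 0 nodes { }, right has 1 {T}.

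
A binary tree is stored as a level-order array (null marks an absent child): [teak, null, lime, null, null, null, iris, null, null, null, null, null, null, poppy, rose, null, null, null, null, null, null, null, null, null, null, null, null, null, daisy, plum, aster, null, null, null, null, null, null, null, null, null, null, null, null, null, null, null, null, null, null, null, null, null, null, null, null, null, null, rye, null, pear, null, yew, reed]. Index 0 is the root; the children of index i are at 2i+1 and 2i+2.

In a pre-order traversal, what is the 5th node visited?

Pre-order visits the node, then its left subtree, then its right subtree.
Visit teak.
At teak: no left child.
At teak: go right to lime.
  Visit lime.
  At lime: no left child.
  At lime: go right to iris.
    Visit iris.
    At iris: go left to poppy.
      Visit poppy.
      At poppy: no left child.
      At poppy: go right to daisy.
        Visit daisy.
        At daisy: go left to rye.
          rye is a leaf — visit rye.
        At daisy: no right child.
    At iris: go right to rose.
      Visit rose.
      At rose: go left to plum.
        Visit plum.
        At plum: go left to pear.
          pear is a leaf — visit pear.
        At plum: no right child.
      At rose: go right to aster.
        Visit aster.
        At aster: go left to yew.
          yew is a leaf — visit yew.
        At aster: go right to reed.
          reed is a leaf — visit reed.
Full pre-order sequence: teak, lime, iris, poppy, daisy, rye, rose, plum, pear, aster, yew, reed.

daisy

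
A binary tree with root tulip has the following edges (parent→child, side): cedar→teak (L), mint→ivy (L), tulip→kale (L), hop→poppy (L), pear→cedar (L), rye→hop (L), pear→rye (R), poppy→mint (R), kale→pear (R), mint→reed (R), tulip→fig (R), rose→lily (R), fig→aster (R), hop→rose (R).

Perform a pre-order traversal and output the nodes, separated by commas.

Pre-order visits the node, then its left subtree, then its right subtree.
Visit tulip.
At tulip: go left to kale.
  Visit kale.
  At kale: no left child.
  At kale: go right to pear.
    Visit pear.
    At pear: go left to cedar.
      Visit cedar.
      At cedar: go left to teak.
        teak is a leaf — visit teak.
      At cedar: no right child.
    At pear: go right to rye.
      Visit rye.
      At rye: go left to hop.
        Visit hop.
        At hop: go left to poppy.
          Visit poppy.
          At poppy: no left child.
          At poppy: go right to mint.
            Visit mint.
            At mint: go left to ivy.
              ivy is a leaf — visit ivy.
            At mint: go right to reed.
              reed is a leaf — visit reed.
        At hop: go right to rose.
          Visit rose.
          At rose: no left child.
          At rose: go right to lily.
            lily is a leaf — visit lily.
      At rye: no right child.
At tulip: go right to fig.
  Visit fig.
  At fig: no left child.
  At fig: go right to aster.
    aster is a leaf — visit aster.

tulip, kale, pear, cedar, teak, rye, hop, poppy, mint, ivy, reed, rose, lily, fig, aster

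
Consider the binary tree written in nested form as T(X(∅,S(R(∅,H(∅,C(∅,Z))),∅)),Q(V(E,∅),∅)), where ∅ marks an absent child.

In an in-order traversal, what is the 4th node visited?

C

In-order visits the left subtree, then the node, then the right subtree.
At T: go left to X.
  At X: no left child.
  Visit X.
  At X: go right to S.
    At S: go left to R.
      At R: no left child.
      Visit R.
      At R: go right to H.
        At H: no left child.
        Visit H.
        At H: go right to C.
          At C: no left child.
          Visit C.
          At C: go right to Z.
            Z is a leaf — visit Z.
    Visit S.
    At S: no right child.
Visit T.
At T: go right to Q.
  At Q: go left to V.
    At V: go left to E.
      E is a leaf — visit E.
    Visit V.
    At V: no right child.
  Visit Q.
  At Q: no right child.
Full in-order sequence: X, R, H, C, Z, S, T, E, V, Q.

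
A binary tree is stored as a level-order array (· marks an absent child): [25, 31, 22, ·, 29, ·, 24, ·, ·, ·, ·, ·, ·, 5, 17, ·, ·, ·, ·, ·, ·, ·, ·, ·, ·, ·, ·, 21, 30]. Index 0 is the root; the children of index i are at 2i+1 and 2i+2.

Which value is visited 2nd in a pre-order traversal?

Pre-order visits the node, then its left subtree, then its right subtree.
Visit 25.
At 25: go left to 31.
  Visit 31.
  At 31: no left child.
  At 31: go right to 29.
    29 is a leaf — visit 29.
At 25: go right to 22.
  Visit 22.
  At 22: no left child.
  At 22: go right to 24.
    Visit 24.
    At 24: go left to 5.
      Visit 5.
      At 5: go left to 21.
        21 is a leaf — visit 21.
      At 5: go right to 30.
        30 is a leaf — visit 30.
    At 24: go right to 17.
      17 is a leaf — visit 17.
Full pre-order sequence: 25, 31, 29, 22, 24, 5, 21, 30, 17.

31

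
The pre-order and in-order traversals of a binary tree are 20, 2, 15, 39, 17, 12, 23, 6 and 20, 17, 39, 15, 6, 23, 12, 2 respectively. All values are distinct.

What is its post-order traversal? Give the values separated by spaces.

The first element of pre-order is the root; it splits in-order into left and right subtrees.
Root 20: left subtree has 0 nodes { }, right has 7 {17, 39, 15, 6, 23, 12, 2}.
  Root 2: left subtree has 6 nodes {17, 39, 15, 6, 23, 12}, right has 0 { }.
    Root 15: left subtree has 2 nodes {17, 39}, right has 3 {6, 23, 12}.
      Root 39: left subtree has 1 node {17}, right has 0 { }.
      Root 12: left subtree has 2 nodes {6, 23}, right has 0 { }.
        Root 23: left subtree has 1 node {6}, right has 0 { }.

17 39 6 23 12 15 2 20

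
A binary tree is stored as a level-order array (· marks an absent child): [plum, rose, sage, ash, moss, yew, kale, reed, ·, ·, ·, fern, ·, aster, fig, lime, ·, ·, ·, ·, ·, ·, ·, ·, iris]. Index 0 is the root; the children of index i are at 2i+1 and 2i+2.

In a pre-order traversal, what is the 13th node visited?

fig

Pre-order visits the node, then its left subtree, then its right subtree.
Visit plum.
At plum: go left to rose.
  Visit rose.
  At rose: go left to ash.
    Visit ash.
    At ash: go left to reed.
      Visit reed.
      At reed: go left to lime.
        lime is a leaf — visit lime.
      At reed: no right child.
    At ash: no right child.
  At rose: go right to moss.
    moss is a leaf — visit moss.
At plum: go right to sage.
  Visit sage.
  At sage: go left to yew.
    Visit yew.
    At yew: go left to fern.
      Visit fern.
      At fern: no left child.
      At fern: go right to iris.
        iris is a leaf — visit iris.
    At yew: no right child.
  At sage: go right to kale.
    Visit kale.
    At kale: go left to aster.
      aster is a leaf — visit aster.
    At kale: go right to fig.
      fig is a leaf — visit fig.
Full pre-order sequence: plum, rose, ash, reed, lime, moss, sage, yew, fern, iris, kale, aster, fig.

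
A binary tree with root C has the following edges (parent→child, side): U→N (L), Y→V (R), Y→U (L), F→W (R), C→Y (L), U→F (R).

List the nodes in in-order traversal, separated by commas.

N, U, F, W, Y, V, C

In-order visits the left subtree, then the node, then the right subtree.
At C: go left to Y.
  At Y: go left to U.
    At U: go left to N.
      N is a leaf — visit N.
    Visit U.
    At U: go right to F.
      At F: no left child.
      Visit F.
      At F: go right to W.
        W is a leaf — visit W.
  Visit Y.
  At Y: go right to V.
    V is a leaf — visit V.
Visit C.
At C: no right child.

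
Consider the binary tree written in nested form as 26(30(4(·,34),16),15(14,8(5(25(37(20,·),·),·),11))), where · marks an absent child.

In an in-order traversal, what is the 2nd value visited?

34

In-order visits the left subtree, then the node, then the right subtree.
At 26: go left to 30.
  At 30: go left to 4.
    At 4: no left child.
    Visit 4.
    At 4: go right to 34.
      34 is a leaf — visit 34.
  Visit 30.
  At 30: go right to 16.
    16 is a leaf — visit 16.
Visit 26.
At 26: go right to 15.
  At 15: go left to 14.
    14 is a leaf — visit 14.
  Visit 15.
  At 15: go right to 8.
    At 8: go left to 5.
      At 5: go left to 25.
        At 25: go left to 37.
          At 37: go left to 20.
            20 is a leaf — visit 20.
          Visit 37.
          At 37: no right child.
        Visit 25.
        At 25: no right child.
      Visit 5.
      At 5: no right child.
    Visit 8.
    At 8: go right to 11.
      11 is a leaf — visit 11.
Full in-order sequence: 4, 34, 30, 16, 26, 14, 15, 20, 37, 25, 5, 8, 11.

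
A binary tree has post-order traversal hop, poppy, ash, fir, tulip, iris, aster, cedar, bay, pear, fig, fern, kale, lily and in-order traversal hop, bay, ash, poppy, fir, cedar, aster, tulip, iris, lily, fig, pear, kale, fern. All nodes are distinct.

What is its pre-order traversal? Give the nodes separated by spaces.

The last element of post-order is the root; it splits in-order into left and right subtrees.
Root lily: left subtree has 9 nodes {hop, bay, ash, poppy, fir, cedar, aster, tulip, iris}, right has 4 {fig, pear, kale, fern}.
  Root bay: left subtree has 1 node {hop}, right has 7 {ash, poppy, fir, cedar, aster, tulip, iris}.
    Root cedar: left subtree has 3 nodes {ash, poppy, fir}, right has 3 {aster, tulip, iris}.
      Root fir: left subtree has 2 nodes {ash, poppy}, right has 0 { }.
        Root ash: left subtree has 0 nodes { }, right has 1 {poppy}.
      Root aster: left subtree has 0 nodes { }, right has 2 {tulip, iris}.
        Root iris: left subtree has 1 node {tulip}, right has 0 { }.
  Root kale: left subtree has 2 nodes {fig, pear}, right has 1 {fern}.
    Root fig: left subtree has 0 nodes { }, right has 1 {pear}.

lily bay hop cedar fir ash poppy aster iris tulip kale fig pear fern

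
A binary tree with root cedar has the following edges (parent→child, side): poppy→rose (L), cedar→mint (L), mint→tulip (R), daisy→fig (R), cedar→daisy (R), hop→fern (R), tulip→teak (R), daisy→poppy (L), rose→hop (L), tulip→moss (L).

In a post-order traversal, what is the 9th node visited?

Post-order visits the left subtree, then the right subtree, then the node.
At cedar: go left to mint.
  At mint: no left child.
  At mint: go right to tulip.
    At tulip: go left to moss.
      moss is a leaf — visit moss.
    At tulip: go right to teak.
      teak is a leaf — visit teak.
    Visit tulip.
  Visit mint.
At cedar: go right to daisy.
  At daisy: go left to poppy.
    At poppy: go left to rose.
      At rose: go left to hop.
        At hop: no left child.
        At hop: go right to fern.
          fern is a leaf — visit fern.
        Visit hop.
      At rose: no right child.
      Visit rose.
    At poppy: no right child.
    Visit poppy.
  At daisy: go right to fig.
    fig is a leaf — visit fig.
  Visit daisy.
Visit cedar.
Full post-order sequence: moss, teak, tulip, mint, fern, hop, rose, poppy, fig, daisy, cedar.

fig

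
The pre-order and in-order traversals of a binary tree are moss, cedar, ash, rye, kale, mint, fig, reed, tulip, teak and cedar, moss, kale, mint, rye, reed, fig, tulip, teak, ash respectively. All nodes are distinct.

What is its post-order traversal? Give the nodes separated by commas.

The first element of pre-order is the root; it splits in-order into left and right subtrees.
Root moss: left subtree has 1 node {cedar}, right has 8 {kale, mint, rye, reed, fig, tulip, teak, ash}.
  Root ash: left subtree has 7 nodes {kale, mint, rye, reed, fig, tulip, teak}, right has 0 { }.
    Root rye: left subtree has 2 nodes {kale, mint}, right has 4 {reed, fig, tulip, teak}.
      Root kale: left subtree has 0 nodes { }, right has 1 {mint}.
      Root fig: left subtree has 1 node {reed}, right has 2 {tulip, teak}.
        Root tulip: left subtree has 0 nodes { }, right has 1 {teak}.

cedar, mint, kale, reed, teak, tulip, fig, rye, ash, moss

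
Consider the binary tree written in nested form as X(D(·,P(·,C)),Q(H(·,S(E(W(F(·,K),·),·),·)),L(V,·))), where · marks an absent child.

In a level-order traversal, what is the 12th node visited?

F

Level-order visits nodes level by level from the root, left to right within each level.
Level 0: X
Level 1: D, Q
Level 2: P, H, L
Level 3: C, S, V
Level 4: E
Level 5: W
Level 6: F
Level 7: K
Full level-order sequence: X, D, Q, P, H, L, C, S, V, E, W, F, K.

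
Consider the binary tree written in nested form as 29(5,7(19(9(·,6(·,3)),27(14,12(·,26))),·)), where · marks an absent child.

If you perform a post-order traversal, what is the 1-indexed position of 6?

Post-order visits the left subtree, then the right subtree, then the node.
At 29: go left to 5.
  5 is a leaf — visit 5.
At 29: go right to 7.
  At 7: go left to 19.
    At 19: go left to 9.
      At 9: no left child.
      At 9: go right to 6.
        At 6: no left child.
        At 6: go right to 3.
          3 is a leaf — visit 3.
        Visit 6.
      Visit 9.
    At 19: go right to 27.
      At 27: go left to 14.
        14 is a leaf — visit 14.
      At 27: go right to 12.
        At 12: no left child.
        At 12: go right to 26.
          26 is a leaf — visit 26.
        Visit 12.
      Visit 27.
    Visit 19.
  At 7: no right child.
  Visit 7.
Visit 29.
Full post-order sequence: 5, 3, 6, 9, 14, 26, 12, 27, 19, 7, 29.

3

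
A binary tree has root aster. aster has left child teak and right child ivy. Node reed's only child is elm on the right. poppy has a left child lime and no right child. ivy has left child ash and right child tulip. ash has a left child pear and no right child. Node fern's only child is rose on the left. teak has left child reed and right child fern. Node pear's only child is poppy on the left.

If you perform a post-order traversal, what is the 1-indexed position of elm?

Post-order visits the left subtree, then the right subtree, then the node.
At aster: go left to teak.
  At teak: go left to reed.
    At reed: no left child.
    At reed: go right to elm.
      elm is a leaf — visit elm.
    Visit reed.
  At teak: go right to fern.
    At fern: go left to rose.
      rose is a leaf — visit rose.
    At fern: no right child.
    Visit fern.
  Visit teak.
At aster: go right to ivy.
  At ivy: go left to ash.
    At ash: go left to pear.
      At pear: go left to poppy.
        At poppy: go left to lime.
          lime is a leaf — visit lime.
        At poppy: no right child.
        Visit poppy.
      At pear: no right child.
      Visit pear.
    At ash: no right child.
    Visit ash.
  At ivy: go right to tulip.
    tulip is a leaf — visit tulip.
  Visit ivy.
Visit aster.
Full post-order sequence: elm, reed, rose, fern, teak, lime, poppy, pear, ash, tulip, ivy, aster.

1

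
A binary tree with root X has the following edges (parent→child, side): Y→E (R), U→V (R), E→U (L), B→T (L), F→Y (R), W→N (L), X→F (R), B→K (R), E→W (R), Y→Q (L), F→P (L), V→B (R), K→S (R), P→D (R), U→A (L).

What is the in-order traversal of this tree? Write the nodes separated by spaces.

X P D F Q Y A U V T B K S E N W

In-order visits the left subtree, then the node, then the right subtree.
At X: no left child.
Visit X.
At X: go right to F.
  At F: go left to P.
    At P: no left child.
    Visit P.
    At P: go right to D.
      D is a leaf — visit D.
  Visit F.
  At F: go right to Y.
    At Y: go left to Q.
      Q is a leaf — visit Q.
    Visit Y.
    At Y: go right to E.
      At E: go left to U.
        At U: go left to A.
          A is a leaf — visit A.
        Visit U.
        At U: go right to V.
          At V: no left child.
          Visit V.
          At V: go right to B.
            At B: go left to T.
              T is a leaf — visit T.
            Visit B.
            At B: go right to K.
              At K: no left child.
              Visit K.
              At K: go right to S.
                S is a leaf — visit S.
      Visit E.
      At E: go right to W.
        At W: go left to N.
          N is a leaf — visit N.
        Visit W.
        At W: no right child.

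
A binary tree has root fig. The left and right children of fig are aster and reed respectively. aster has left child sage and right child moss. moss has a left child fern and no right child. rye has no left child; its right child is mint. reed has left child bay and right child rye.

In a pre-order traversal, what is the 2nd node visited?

Pre-order visits the node, then its left subtree, then its right subtree.
Visit fig.
At fig: go left to aster.
  Visit aster.
  At aster: go left to sage.
    sage is a leaf — visit sage.
  At aster: go right to moss.
    Visit moss.
    At moss: go left to fern.
      fern is a leaf — visit fern.
    At moss: no right child.
At fig: go right to reed.
  Visit reed.
  At reed: go left to bay.
    bay is a leaf — visit bay.
  At reed: go right to rye.
    Visit rye.
    At rye: no left child.
    At rye: go right to mint.
      mint is a leaf — visit mint.
Full pre-order sequence: fig, aster, sage, moss, fern, reed, bay, rye, mint.

aster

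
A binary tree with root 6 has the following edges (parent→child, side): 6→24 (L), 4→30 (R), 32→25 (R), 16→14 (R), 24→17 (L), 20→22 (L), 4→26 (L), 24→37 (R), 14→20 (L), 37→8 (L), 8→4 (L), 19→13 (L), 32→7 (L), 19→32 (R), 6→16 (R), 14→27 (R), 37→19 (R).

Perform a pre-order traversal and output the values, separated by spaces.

6 24 17 37 8 4 26 30 19 13 32 7 25 16 14 20 22 27

Pre-order visits the node, then its left subtree, then its right subtree.
Visit 6.
At 6: go left to 24.
  Visit 24.
  At 24: go left to 17.
    17 is a leaf — visit 17.
  At 24: go right to 37.
    Visit 37.
    At 37: go left to 8.
      Visit 8.
      At 8: go left to 4.
        Visit 4.
        At 4: go left to 26.
          26 is a leaf — visit 26.
        At 4: go right to 30.
          30 is a leaf — visit 30.
      At 8: no right child.
    At 37: go right to 19.
      Visit 19.
      At 19: go left to 13.
        13 is a leaf — visit 13.
      At 19: go right to 32.
        Visit 32.
        At 32: go left to 7.
          7 is a leaf — visit 7.
        At 32: go right to 25.
          25 is a leaf — visit 25.
At 6: go right to 16.
  Visit 16.
  At 16: no left child.
  At 16: go right to 14.
    Visit 14.
    At 14: go left to 20.
      Visit 20.
      At 20: go left to 22.
        22 is a leaf — visit 22.
      At 20: no right child.
    At 14: go right to 27.
      27 is a leaf — visit 27.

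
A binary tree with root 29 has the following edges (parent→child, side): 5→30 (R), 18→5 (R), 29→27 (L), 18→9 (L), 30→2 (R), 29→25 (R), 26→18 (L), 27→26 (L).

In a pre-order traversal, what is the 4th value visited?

Pre-order visits the node, then its left subtree, then its right subtree.
Visit 29.
At 29: go left to 27.
  Visit 27.
  At 27: go left to 26.
    Visit 26.
    At 26: go left to 18.
      Visit 18.
      At 18: go left to 9.
        9 is a leaf — visit 9.
      At 18: go right to 5.
        Visit 5.
        At 5: no left child.
        At 5: go right to 30.
          Visit 30.
          At 30: no left child.
          At 30: go right to 2.
            2 is a leaf — visit 2.
    At 26: no right child.
  At 27: no right child.
At 29: go right to 25.
  25 is a leaf — visit 25.
Full pre-order sequence: 29, 27, 26, 18, 9, 5, 30, 2, 25.

18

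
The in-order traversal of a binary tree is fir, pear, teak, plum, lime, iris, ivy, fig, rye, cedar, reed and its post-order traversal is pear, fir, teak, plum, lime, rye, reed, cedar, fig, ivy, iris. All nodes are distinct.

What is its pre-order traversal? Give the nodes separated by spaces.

The last element of post-order is the root; it splits in-order into left and right subtrees.
Root iris: left subtree has 5 nodes {fir, pear, teak, plum, lime}, right has 5 {ivy, fig, rye, cedar, reed}.
  Root lime: left subtree has 4 nodes {fir, pear, teak, plum}, right has 0 { }.
    Root plum: left subtree has 3 nodes {fir, pear, teak}, right has 0 { }.
      Root teak: left subtree has 2 nodes {fir, pear}, right has 0 { }.
        Root fir: left subtree has 0 nodes { }, right has 1 {pear}.
  Root ivy: left subtree has 0 nodes { }, right has 4 {fig, rye, cedar, reed}.
    Root fig: left subtree has 0 nodes { }, right has 3 {rye, cedar, reed}.
      Root cedar: left subtree has 1 node {rye}, right has 1 {reed}.

iris lime plum teak fir pear ivy fig cedar rye reed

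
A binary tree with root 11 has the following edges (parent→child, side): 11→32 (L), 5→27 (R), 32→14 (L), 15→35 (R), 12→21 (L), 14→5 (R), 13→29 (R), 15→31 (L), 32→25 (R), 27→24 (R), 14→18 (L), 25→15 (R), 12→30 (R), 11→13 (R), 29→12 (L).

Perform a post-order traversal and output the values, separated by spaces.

18 24 27 5 14 31 35 15 25 32 21 30 12 29 13 11

Post-order visits the left subtree, then the right subtree, then the node.
At 11: go left to 32.
  At 32: go left to 14.
    At 14: go left to 18.
      18 is a leaf — visit 18.
    At 14: go right to 5.
      At 5: no left child.
      At 5: go right to 27.
        At 27: no left child.
        At 27: go right to 24.
          24 is a leaf — visit 24.
        Visit 27.
      Visit 5.
    Visit 14.
  At 32: go right to 25.
    At 25: no left child.
    At 25: go right to 15.
      At 15: go left to 31.
        31 is a leaf — visit 31.
      At 15: go right to 35.
        35 is a leaf — visit 35.
      Visit 15.
    Visit 25.
  Visit 32.
At 11: go right to 13.
  At 13: no left child.
  At 13: go right to 29.
    At 29: go left to 12.
      At 12: go left to 21.
        21 is a leaf — visit 21.
      At 12: go right to 30.
        30 is a leaf — visit 30.
      Visit 12.
    At 29: no right child.
    Visit 29.
  Visit 13.
Visit 11.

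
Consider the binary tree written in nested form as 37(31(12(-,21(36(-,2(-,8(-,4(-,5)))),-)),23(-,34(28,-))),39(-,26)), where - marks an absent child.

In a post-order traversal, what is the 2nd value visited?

4

Post-order visits the left subtree, then the right subtree, then the node.
At 37: go left to 31.
  At 31: go left to 12.
    At 12: no left child.
    At 12: go right to 21.
      At 21: go left to 36.
        At 36: no left child.
        At 36: go right to 2.
          At 2: no left child.
          At 2: go right to 8.
            At 8: no left child.
            At 8: go right to 4.
              At 4: no left child.
              At 4: go right to 5.
                5 is a leaf — visit 5.
              Visit 4.
            Visit 8.
          Visit 2.
        Visit 36.
      At 21: no right child.
      Visit 21.
    Visit 12.
  At 31: go right to 23.
    At 23: no left child.
    At 23: go right to 34.
      At 34: go left to 28.
        28 is a leaf — visit 28.
      At 34: no right child.
      Visit 34.
    Visit 23.
  Visit 31.
At 37: go right to 39.
  At 39: no left child.
  At 39: go right to 26.
    26 is a leaf — visit 26.
  Visit 39.
Visit 37.
Full post-order sequence: 5, 4, 8, 2, 36, 21, 12, 28, 34, 23, 31, 26, 39, 37.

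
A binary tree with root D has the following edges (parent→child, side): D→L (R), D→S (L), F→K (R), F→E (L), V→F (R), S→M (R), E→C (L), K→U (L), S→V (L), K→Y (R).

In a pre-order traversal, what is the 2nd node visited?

Pre-order visits the node, then its left subtree, then its right subtree.
Visit D.
At D: go left to S.
  Visit S.
  At S: go left to V.
    Visit V.
    At V: no left child.
    At V: go right to F.
      Visit F.
      At F: go left to E.
        Visit E.
        At E: go left to C.
          C is a leaf — visit C.
        At E: no right child.
      At F: go right to K.
        Visit K.
        At K: go left to U.
          U is a leaf — visit U.
        At K: go right to Y.
          Y is a leaf — visit Y.
  At S: go right to M.
    M is a leaf — visit M.
At D: go right to L.
  L is a leaf — visit L.
Full pre-order sequence: D, S, V, F, E, C, K, U, Y, M, L.

S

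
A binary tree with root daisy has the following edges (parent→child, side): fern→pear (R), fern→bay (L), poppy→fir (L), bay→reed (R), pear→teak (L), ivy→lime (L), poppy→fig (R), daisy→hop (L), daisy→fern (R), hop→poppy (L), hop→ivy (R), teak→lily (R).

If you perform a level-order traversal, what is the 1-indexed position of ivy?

Level-order visits nodes level by level from the root, left to right within each level.
Level 0: daisy
Level 1: hop, fern
Level 2: poppy, ivy, bay, pear
Level 3: fir, fig, lime, reed, teak
Level 4: lily
Full level-order sequence: daisy, hop, fern, poppy, ivy, bay, pear, fir, fig, lime, reed, teak, lily.

5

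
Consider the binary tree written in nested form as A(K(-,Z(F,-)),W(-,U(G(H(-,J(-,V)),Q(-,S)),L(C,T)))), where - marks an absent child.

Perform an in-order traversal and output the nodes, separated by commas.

In-order visits the left subtree, then the node, then the right subtree.
At A: go left to K.
  At K: no left child.
  Visit K.
  At K: go right to Z.
    At Z: go left to F.
      F is a leaf — visit F.
    Visit Z.
    At Z: no right child.
Visit A.
At A: go right to W.
  At W: no left child.
  Visit W.
  At W: go right to U.
    At U: go left to G.
      At G: go left to H.
        At H: no left child.
        Visit H.
        At H: go right to J.
          At J: no left child.
          Visit J.
          At J: go right to V.
            V is a leaf — visit V.
      Visit G.
      At G: go right to Q.
        At Q: no left child.
        Visit Q.
        At Q: go right to S.
          S is a leaf — visit S.
    Visit U.
    At U: go right to L.
      At L: go left to C.
        C is a leaf — visit C.
      Visit L.
      At L: go right to T.
        T is a leaf — visit T.

K, F, Z, A, W, H, J, V, G, Q, S, U, C, L, T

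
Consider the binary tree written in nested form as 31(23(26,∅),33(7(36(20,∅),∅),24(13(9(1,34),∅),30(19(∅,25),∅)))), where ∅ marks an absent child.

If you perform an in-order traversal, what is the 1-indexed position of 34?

In-order visits the left subtree, then the node, then the right subtree.
At 31: go left to 23.
  At 23: go left to 26.
    26 is a leaf — visit 26.
  Visit 23.
  At 23: no right child.
Visit 31.
At 31: go right to 33.
  At 33: go left to 7.
    At 7: go left to 36.
      At 36: go left to 20.
        20 is a leaf — visit 20.
      Visit 36.
      At 36: no right child.
    Visit 7.
    At 7: no right child.
  Visit 33.
  At 33: go right to 24.
    At 24: go left to 13.
      At 13: go left to 9.
        At 9: go left to 1.
          1 is a leaf — visit 1.
        Visit 9.
        At 9: go right to 34.
          34 is a leaf — visit 34.
      Visit 13.
      At 13: no right child.
    Visit 24.
    At 24: go right to 30.
      At 30: go left to 19.
        At 19: no left child.
        Visit 19.
        At 19: go right to 25.
          25 is a leaf — visit 25.
      Visit 30.
      At 30: no right child.
Full in-order sequence: 26, 23, 31, 20, 36, 7, 33, 1, 9, 34, 13, 24, 19, 25, 30.

10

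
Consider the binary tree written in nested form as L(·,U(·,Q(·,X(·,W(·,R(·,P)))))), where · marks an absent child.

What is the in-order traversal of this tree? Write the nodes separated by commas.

In-order visits the left subtree, then the node, then the right subtree.
At L: no left child.
Visit L.
At L: go right to U.
  At U: no left child.
  Visit U.
  At U: go right to Q.
    At Q: no left child.
    Visit Q.
    At Q: go right to X.
      At X: no left child.
      Visit X.
      At X: go right to W.
        At W: no left child.
        Visit W.
        At W: go right to R.
          At R: no left child.
          Visit R.
          At R: go right to P.
            P is a leaf — visit P.

L, U, Q, X, W, R, P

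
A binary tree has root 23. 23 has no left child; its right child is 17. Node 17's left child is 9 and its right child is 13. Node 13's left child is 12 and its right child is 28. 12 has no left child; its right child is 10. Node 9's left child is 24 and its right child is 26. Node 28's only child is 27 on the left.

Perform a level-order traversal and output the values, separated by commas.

Level-order visits nodes level by level from the root, left to right within each level.
Level 0: 23
Level 1: 17
Level 2: 9, 13
Level 3: 24, 26, 12, 28
Level 4: 10, 27

23, 17, 9, 13, 24, 26, 12, 28, 10, 27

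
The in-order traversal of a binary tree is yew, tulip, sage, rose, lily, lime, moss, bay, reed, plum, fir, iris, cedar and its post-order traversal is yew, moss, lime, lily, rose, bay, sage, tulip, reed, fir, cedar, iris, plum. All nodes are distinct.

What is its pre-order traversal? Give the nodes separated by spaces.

The last element of post-order is the root; it splits in-order into left and right subtrees.
Root plum: left subtree has 9 nodes {yew, tulip, sage, rose, lily, lime, moss, bay, reed}, right has 3 {fir, iris, cedar}.
  Root reed: left subtree has 8 nodes {yew, tulip, sage, rose, lily, lime, moss, bay}, right has 0 { }.
    Root tulip: left subtree has 1 node {yew}, right has 6 {sage, rose, lily, lime, moss, bay}.
      Root sage: left subtree has 0 nodes { }, right has 5 {rose, lily, lime, moss, bay}.
        Root bay: left subtree has 4 nodes {rose, lily, lime, moss}, right has 0 { }.
          Root rose: left subtree has 0 nodes { }, right has 3 {lily, lime, moss}.
            Root lily: left subtree has 0 nodes { }, right has 2 {lime, moss}.
              Root lime: left subtree has 0 nodes { }, right has 1 {moss}.
  Root iris: left subtree has 1 node {fir}, right has 1 {cedar}.

plum reed tulip yew sage bay rose lily lime moss iris fir cedar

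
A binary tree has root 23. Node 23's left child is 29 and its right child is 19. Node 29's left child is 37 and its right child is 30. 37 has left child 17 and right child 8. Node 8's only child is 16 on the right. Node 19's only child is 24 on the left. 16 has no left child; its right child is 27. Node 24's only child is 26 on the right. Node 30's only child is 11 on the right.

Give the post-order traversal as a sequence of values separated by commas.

17, 27, 16, 8, 37, 11, 30, 29, 26, 24, 19, 23

Post-order visits the left subtree, then the right subtree, then the node.
At 23: go left to 29.
  At 29: go left to 37.
    At 37: go left to 17.
      17 is a leaf — visit 17.
    At 37: go right to 8.
      At 8: no left child.
      At 8: go right to 16.
        At 16: no left child.
        At 16: go right to 27.
          27 is a leaf — visit 27.
        Visit 16.
      Visit 8.
    Visit 37.
  At 29: go right to 30.
    At 30: no left child.
    At 30: go right to 11.
      11 is a leaf — visit 11.
    Visit 30.
  Visit 29.
At 23: go right to 19.
  At 19: go left to 24.
    At 24: no left child.
    At 24: go right to 26.
      26 is a leaf — visit 26.
    Visit 24.
  At 19: no right child.
  Visit 19.
Visit 23.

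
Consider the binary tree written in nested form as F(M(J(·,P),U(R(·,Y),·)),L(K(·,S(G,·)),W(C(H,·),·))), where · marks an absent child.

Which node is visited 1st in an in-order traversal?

J

In-order visits the left subtree, then the node, then the right subtree.
At F: go left to M.
  At M: go left to J.
    At J: no left child.
    Visit J.
    At J: go right to P.
      P is a leaf — visit P.
  Visit M.
  At M: go right to U.
    At U: go left to R.
      At R: no left child.
      Visit R.
      At R: go right to Y.
        Y is a leaf — visit Y.
    Visit U.
    At U: no right child.
Visit F.
At F: go right to L.
  At L: go left to K.
    At K: no left child.
    Visit K.
    At K: go right to S.
      At S: go left to G.
        G is a leaf — visit G.
      Visit S.
      At S: no right child.
  Visit L.
  At L: go right to W.
    At W: go left to C.
      At C: go left to H.
        H is a leaf — visit H.
      Visit C.
      At C: no right child.
    Visit W.
    At W: no right child.
Full in-order sequence: J, P, M, R, Y, U, F, K, G, S, L, H, C, W.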